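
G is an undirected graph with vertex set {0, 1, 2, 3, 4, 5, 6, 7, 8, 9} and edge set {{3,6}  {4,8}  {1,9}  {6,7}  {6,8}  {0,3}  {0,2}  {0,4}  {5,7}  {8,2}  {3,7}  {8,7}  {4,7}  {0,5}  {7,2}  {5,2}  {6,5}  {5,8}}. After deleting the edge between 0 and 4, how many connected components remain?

0 and 4 are still connected via 0-5-8-4, so the component count stays at 2.

2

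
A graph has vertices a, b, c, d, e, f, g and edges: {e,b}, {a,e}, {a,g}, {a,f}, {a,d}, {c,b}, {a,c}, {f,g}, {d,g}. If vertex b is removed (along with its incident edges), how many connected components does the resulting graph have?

With b gone, the remaining components are: {a, c, d, e, f, g}.
That is 1 component.

1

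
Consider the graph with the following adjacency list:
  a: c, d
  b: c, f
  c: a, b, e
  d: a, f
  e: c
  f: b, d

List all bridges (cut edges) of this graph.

c-e

The edges on the cycle c-a-d-f-b-c are not bridges since each lies on that cycle.
But removing c-e disconnects c from e — this is a bridge.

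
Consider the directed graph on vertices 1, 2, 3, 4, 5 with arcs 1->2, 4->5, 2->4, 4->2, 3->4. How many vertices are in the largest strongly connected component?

{2, 4} are all mutually reachable — one SCC of size 2.
{3} is an SCC by itself.
{5} is an SCC by itself.
{1} is an SCC by itself.
The largest has 2 vertices.

2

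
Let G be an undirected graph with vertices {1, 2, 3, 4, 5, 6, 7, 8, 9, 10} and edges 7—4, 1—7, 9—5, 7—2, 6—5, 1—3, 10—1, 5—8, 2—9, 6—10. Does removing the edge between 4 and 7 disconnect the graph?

Yes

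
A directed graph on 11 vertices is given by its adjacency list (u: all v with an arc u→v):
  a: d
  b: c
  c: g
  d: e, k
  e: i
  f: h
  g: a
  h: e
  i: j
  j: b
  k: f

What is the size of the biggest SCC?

11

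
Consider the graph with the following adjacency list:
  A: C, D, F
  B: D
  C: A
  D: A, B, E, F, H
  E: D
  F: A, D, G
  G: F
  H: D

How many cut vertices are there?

Removing A increases the component count from 1 to 2, so A is a cut vertex.
Removing D increases the component count from 1 to 4, so D is a cut vertex.
Removing F increases the component count from 1 to 2, so F is a cut vertex.
By contrast removing H leaves 1 component; it is not a cut vertex. No other vertex is a cut vertex either.

3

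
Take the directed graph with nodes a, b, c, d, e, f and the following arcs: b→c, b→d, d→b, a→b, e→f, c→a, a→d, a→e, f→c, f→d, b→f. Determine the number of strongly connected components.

1

{a, b, c, d, e, f} are all mutually reachable — one SCC of size 6.
That gives 1 strongly connected component.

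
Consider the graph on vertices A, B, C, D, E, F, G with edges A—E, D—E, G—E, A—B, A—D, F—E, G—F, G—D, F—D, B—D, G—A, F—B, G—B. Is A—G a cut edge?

After removing A—G, the path A-B-G still connects them, so the edge is not a bridge.

No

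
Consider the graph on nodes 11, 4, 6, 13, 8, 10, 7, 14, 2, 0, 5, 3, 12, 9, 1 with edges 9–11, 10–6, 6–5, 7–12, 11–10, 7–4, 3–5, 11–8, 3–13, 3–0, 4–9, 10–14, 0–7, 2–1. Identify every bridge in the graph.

The edges on the cycle 3-0-7-4-9-11-10-6-5-3 are not bridges since each lies on that cycle.
But removing 8–11 disconnects 8 from 11; removing 2–1 disconnects 2 from 1; removing 14–10 disconnects 14 from 10; removing 3–13 disconnects 3 from 13 — these are bridges.
In total 5 edges are bridges.

1-2, 10-14, 11-8, 12-7, 13-3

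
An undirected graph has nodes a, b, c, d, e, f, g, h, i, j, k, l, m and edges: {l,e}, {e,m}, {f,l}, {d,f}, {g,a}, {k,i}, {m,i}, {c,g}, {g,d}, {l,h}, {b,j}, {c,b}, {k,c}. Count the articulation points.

Removing b increases the component count from 1 to 2, so b is a cut vertex.
Removing c increases the component count from 1 to 2, so c is a cut vertex.
Removing g increases the component count from 1 to 2, so g is a cut vertex.
Likewise l is a cut vertex.
By contrast removing j leaves 1 component; it is not a cut vertex. No other vertex is a cut vertex either.

4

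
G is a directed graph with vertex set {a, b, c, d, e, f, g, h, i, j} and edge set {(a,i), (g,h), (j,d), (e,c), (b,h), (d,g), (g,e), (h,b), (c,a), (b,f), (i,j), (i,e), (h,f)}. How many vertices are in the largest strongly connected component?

7

{a, c, d, e, g, i, j} are all mutually reachable — one SCC of size 7.
{b, h} are all mutually reachable — one SCC of size 2.
{f} is an SCC by itself.
The largest has 7 vertices.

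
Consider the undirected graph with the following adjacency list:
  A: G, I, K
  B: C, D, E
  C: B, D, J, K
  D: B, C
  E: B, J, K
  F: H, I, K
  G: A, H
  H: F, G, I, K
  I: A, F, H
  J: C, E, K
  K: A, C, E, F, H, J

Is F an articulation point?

Deleting F leaves 1 component (was 1) (its neighbors H, I, K remain connected to each other), so F is not a cut vertex.

No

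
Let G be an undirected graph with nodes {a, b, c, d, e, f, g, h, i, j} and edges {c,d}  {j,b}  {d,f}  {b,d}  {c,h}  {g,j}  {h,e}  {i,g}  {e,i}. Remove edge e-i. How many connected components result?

2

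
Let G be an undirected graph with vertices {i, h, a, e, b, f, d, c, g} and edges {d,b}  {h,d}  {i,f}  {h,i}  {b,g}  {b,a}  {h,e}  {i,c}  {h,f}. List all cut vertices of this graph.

Removing b increases the component count from 1 to 3, so b is a cut vertex.
Removing d increases the component count from 1 to 2, so d is a cut vertex.
Removing h increases the component count from 1 to 3, so h is a cut vertex.
Likewise i is a cut vertex.
By contrast removing f leaves 1 component; it is not a cut vertex. No other vertex is a cut vertex either.

b, d, h, i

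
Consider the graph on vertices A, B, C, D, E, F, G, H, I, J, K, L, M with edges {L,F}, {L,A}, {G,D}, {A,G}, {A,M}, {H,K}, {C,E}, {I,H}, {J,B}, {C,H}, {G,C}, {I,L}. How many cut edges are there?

The edges on the cycle I-L-A-G-C-H-I are not bridges since each lies on that cycle.
But removing M—A disconnects M from A; removing J—B disconnects J from B; removing G—D disconnects G from D; removing K—H disconnects K from H — these are bridges.
In total 6 edges are bridges.

6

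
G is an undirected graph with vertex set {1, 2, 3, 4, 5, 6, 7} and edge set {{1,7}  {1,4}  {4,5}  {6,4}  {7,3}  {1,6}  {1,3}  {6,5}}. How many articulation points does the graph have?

Removing 1 increases the component count from 2 to 3, so 1 is a cut vertex.
By contrast removing 7 leaves 2 components; it is not a cut vertex. No other vertex is a cut vertex either.

1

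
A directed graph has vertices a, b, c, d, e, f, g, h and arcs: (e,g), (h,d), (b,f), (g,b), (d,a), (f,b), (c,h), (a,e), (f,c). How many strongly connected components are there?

{a, b, c, d, e, f, g, h} are all mutually reachable — one SCC of size 8.
That gives 1 strongly connected component.

1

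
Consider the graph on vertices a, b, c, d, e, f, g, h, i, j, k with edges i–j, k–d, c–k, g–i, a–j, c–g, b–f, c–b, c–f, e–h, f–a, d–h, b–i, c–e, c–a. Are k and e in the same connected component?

Yes

From k we can reach a, b, c, d, e, f, g, h, i, j, k, which includes e.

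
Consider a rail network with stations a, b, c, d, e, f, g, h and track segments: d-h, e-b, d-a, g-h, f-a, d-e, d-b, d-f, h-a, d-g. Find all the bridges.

none

The edges on the cycle d-e-b-d are not bridges since each lies on that cycle.
Every edge lies on some cycle, so there are no bridges.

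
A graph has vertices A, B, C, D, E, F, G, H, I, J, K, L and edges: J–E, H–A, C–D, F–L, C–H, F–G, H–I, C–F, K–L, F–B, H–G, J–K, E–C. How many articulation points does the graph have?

Removing C increases the component count from 1 to 2, so C is a cut vertex.
Removing F increases the component count from 1 to 2, so F is a cut vertex.
Removing H increases the component count from 1 to 3, so H is a cut vertex.
By contrast removing G leaves 1 component; it is not a cut vertex. No other vertex is a cut vertex either.

3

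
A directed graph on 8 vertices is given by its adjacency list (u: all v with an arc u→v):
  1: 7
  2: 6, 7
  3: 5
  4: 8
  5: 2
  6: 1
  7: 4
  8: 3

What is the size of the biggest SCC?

{1, 2, 3, 4, 5, 6, 7, 8} are all mutually reachable — one SCC of size 8.
The largest has 8 vertices.

8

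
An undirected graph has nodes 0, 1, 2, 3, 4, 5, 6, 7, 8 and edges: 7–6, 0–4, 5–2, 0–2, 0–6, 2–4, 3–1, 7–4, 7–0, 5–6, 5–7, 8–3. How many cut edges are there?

The edges on the cycle 5-7-0-2-5 are not bridges since each lies on that cycle.
But removing 8–3 disconnects 8 from 3; removing 1–3 disconnects 1 from 3 — these are bridges.
That makes 2 bridges.

2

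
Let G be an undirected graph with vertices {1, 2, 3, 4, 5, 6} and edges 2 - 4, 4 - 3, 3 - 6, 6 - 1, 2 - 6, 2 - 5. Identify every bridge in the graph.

1-6, 2-5

The edges on the cycle 2-4-3-6-2 are not bridges since each lies on that cycle.
But removing 6 - 1 disconnects 6 from 1; removing 2 - 5 disconnects 2 from 5 — these are bridges.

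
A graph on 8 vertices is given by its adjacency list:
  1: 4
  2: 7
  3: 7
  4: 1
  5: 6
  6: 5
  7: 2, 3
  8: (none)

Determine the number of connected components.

4

8 is isolated — a component by itself.
Starting from 5 we can reach 5, 6. That is one component of size 2.
Starting from 1 we can reach 1, 4. That is one component of size 2.
Starting from 2 we can reach 2, 3, 7. That is one component of size 3.
Total: 4 components.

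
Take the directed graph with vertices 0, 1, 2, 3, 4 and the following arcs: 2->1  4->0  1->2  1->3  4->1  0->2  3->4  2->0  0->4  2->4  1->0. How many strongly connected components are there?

{0, 1, 2, 3, 4} are all mutually reachable — one SCC of size 5.
That gives 1 strongly connected component.

1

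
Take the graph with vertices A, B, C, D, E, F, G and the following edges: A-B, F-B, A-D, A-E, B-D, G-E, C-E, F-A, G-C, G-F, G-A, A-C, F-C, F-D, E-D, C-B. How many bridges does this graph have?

The edges on the cycle F-A-D-F are not bridges since each lies on that cycle.
Every edge lies on some cycle, so there are no bridges.

0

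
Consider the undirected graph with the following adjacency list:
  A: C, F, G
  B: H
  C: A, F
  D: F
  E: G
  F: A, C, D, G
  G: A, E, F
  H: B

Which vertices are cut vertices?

Removing F increases the component count from 2 to 3, so F is a cut vertex.
Removing G increases the component count from 2 to 3, so G is a cut vertex.
By contrast removing C leaves 2 components; it is not a cut vertex. No other vertex is a cut vertex either.

F, G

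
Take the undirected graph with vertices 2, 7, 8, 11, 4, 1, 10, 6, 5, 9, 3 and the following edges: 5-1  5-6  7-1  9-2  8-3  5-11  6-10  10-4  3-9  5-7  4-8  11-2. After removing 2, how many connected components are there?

With 2 gone, the remaining components are: {1, 3, 4, 5, 6, 7, 8, 9, 10, 11}.
That is 1 component.

1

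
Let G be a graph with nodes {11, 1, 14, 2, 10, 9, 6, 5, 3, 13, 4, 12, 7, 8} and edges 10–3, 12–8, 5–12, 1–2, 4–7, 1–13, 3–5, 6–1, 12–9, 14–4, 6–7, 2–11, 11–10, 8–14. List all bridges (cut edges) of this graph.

1-13, 12-9

The edges on the cycle 6-1-2-11-10-3-5-12-8-14-4-7-6 are not bridges since each lies on that cycle.
But removing 9–12 disconnects 9 from 12; removing 1–13 disconnects 1 from 13 — these are bridges.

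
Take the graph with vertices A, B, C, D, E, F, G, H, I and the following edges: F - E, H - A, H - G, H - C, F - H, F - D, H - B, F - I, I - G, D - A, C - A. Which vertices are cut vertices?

Removing F increases the component count from 1 to 2, so F is a cut vertex.
Removing H increases the component count from 1 to 2, so H is a cut vertex.
By contrast removing A leaves 1 component; it is not a cut vertex. No other vertex is a cut vertex either.

F, H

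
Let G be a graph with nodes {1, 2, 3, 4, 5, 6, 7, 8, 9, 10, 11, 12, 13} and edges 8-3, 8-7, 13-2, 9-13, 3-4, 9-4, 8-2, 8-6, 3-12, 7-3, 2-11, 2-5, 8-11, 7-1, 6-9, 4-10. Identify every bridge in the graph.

1-7, 10-4, 12-3, 2-5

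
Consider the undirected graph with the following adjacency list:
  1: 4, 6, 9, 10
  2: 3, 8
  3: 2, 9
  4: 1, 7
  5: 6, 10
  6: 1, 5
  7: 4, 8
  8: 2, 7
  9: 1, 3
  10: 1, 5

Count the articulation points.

Removing 1 increases the component count from 1 to 2, so 1 is a cut vertex.
By contrast removing 10 leaves 1 component; it is not a cut vertex. No other vertex is a cut vertex either.

1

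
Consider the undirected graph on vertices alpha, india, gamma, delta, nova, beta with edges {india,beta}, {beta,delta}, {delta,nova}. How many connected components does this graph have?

3

alpha is isolated — a component by itself.
gamma is isolated — a component by itself.
Starting from beta we can reach beta, nova, delta, india. That is one component of size 4.
Total: 3 components.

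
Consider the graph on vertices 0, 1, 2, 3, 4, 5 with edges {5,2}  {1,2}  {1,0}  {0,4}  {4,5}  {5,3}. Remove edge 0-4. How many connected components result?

0 and 4 are still connected via 0-1-2-5-4, so the component count stays at 1.

1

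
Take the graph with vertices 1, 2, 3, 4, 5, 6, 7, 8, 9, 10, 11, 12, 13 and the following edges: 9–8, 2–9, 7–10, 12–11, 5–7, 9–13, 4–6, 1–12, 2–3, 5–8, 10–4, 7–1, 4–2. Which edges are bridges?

1-12, 1-7, 11-12, 13-9, 2-3, 4-6

The edges on the cycle 5-7-10-4-2-9-8-5 are not bridges since each lies on that cycle.
But removing 3–2 disconnects 3 from 2; removing 13–9 disconnects 13 from 9; removing 7–1 disconnects 7 from 1; removing 12–11 disconnects 12 from 11 — these are bridges.
In total 6 edges are bridges.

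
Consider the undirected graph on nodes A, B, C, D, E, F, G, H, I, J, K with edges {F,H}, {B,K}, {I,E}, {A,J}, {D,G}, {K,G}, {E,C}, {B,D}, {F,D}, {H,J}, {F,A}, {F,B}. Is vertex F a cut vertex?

Yes

Deleting F raises the number of components from 2 to 3, so F is a cut vertex.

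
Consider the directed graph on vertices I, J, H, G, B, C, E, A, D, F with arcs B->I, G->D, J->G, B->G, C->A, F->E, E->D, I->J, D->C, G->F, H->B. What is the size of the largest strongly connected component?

{F} is an SCC by itself.
{C} is an SCC by itself.
{B} is an SCC by itself.
{H} is an SCC by itself.
{D} is an SCC by itself.
(and 5 more singleton SCCs)
The largest has 1 vertex.

1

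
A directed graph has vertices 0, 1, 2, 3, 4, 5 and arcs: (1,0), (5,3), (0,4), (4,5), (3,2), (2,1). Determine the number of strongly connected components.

1

{0, 1, 2, 3, 4, 5} are all mutually reachable — one SCC of size 6.
That gives 1 strongly connected component.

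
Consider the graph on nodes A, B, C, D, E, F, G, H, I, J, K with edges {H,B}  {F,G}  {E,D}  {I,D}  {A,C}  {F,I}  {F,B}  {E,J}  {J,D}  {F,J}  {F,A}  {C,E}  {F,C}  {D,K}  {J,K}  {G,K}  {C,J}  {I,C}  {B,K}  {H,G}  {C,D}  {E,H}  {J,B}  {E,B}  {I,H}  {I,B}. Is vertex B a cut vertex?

No

Deleting B leaves 1 component (was 1) (its neighbors E, F, H, I, J, K remain connected to each other), so B is not a cut vertex.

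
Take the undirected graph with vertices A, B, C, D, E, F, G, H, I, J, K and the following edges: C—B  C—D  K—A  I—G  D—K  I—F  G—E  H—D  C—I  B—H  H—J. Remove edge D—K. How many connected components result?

2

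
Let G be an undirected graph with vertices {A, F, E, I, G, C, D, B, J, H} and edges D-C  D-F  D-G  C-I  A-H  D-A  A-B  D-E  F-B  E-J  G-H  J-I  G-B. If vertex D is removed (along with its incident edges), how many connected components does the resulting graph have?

With D gone, the remaining components are: {C, E, I, J}; {A, B, F, G, H}.
That is 2 components.

2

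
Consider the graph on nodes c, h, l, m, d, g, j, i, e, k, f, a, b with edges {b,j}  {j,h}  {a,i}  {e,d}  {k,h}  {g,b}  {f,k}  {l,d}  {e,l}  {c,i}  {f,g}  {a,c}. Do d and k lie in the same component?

No

The component containing d is {d, e, l}, and k is not in it.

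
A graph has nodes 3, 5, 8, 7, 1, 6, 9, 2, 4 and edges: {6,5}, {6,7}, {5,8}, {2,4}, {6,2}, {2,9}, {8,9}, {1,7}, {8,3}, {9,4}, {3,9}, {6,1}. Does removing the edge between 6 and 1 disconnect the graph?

No

After removing 6-1, the path 6-7-1 still connects them, so the edge is not a bridge.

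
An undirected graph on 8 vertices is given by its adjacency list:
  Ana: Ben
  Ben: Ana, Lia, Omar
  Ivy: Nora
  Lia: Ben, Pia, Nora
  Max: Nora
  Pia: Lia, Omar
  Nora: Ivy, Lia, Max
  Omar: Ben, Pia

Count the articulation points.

3

Removing Ben increases the component count from 1 to 2, so Ben is a cut vertex.
Removing Lia increases the component count from 1 to 2, so Lia is a cut vertex.
Removing Nora increases the component count from 1 to 3, so Nora is a cut vertex.
By contrast removing Pia leaves 1 component; it is not a cut vertex. No other vertex is a cut vertex either.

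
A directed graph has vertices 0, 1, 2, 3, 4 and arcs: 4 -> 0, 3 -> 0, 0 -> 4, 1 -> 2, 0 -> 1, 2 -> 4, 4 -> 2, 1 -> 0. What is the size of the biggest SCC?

{0, 1, 2, 4} are all mutually reachable — one SCC of size 4.
{3} is an SCC by itself.
The largest has 4 vertices.

4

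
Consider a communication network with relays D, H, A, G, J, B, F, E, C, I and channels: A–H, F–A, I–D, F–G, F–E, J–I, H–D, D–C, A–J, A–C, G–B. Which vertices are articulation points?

A, F, G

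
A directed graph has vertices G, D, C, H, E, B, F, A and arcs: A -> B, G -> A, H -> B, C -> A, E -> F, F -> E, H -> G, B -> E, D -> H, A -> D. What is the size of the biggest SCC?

4

{A, D, G, H} are all mutually reachable — one SCC of size 4.
{E, F} are all mutually reachable — one SCC of size 2.
{C} is an SCC by itself.
{B} is an SCC by itself.
The largest has 4 vertices.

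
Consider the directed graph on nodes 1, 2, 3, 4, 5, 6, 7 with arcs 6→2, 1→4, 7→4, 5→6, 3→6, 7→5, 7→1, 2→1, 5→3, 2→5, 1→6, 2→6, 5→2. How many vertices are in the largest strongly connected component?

5

{1, 2, 3, 5, 6} are all mutually reachable — one SCC of size 5.
{4} is an SCC by itself.
{7} is an SCC by itself.
The largest has 5 vertices.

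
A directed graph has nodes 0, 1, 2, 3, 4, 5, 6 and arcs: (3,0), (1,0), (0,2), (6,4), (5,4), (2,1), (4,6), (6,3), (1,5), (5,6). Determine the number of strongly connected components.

{0, 1, 2, 3, 4, 5, 6} are all mutually reachable — one SCC of size 7.
That gives 1 strongly connected component.

1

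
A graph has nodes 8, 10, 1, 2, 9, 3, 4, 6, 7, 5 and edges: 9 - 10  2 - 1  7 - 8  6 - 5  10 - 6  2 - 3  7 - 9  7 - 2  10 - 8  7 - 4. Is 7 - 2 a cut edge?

Yes

Removing 7 - 2 leaves no path between 7 and 2: the component count goes from 1 to 2. So it is a bridge.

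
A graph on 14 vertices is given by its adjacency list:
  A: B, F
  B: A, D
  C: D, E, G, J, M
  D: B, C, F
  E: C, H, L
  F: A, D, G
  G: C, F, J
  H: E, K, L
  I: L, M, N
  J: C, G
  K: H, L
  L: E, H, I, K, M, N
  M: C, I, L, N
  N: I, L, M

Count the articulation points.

Removing C increases the component count from 1 to 2, so C is a cut vertex.
By contrast removing G leaves 1 component; it is not a cut vertex. No other vertex is a cut vertex either.

1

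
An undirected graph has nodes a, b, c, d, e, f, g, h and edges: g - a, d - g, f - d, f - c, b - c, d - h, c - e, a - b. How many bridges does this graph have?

The edges on the cycle f-d-g-a-b-c-f are not bridges since each lies on that cycle.
But removing c - e disconnects c from e; removing d - h disconnects d from h — these are bridges.
That makes 2 bridges.

2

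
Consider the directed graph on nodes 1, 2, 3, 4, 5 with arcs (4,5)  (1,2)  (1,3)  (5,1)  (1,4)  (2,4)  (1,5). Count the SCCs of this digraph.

{1, 2, 4, 5} are all mutually reachable — one SCC of size 4.
{3} is an SCC by itself.
That gives 2 strongly connected components.

2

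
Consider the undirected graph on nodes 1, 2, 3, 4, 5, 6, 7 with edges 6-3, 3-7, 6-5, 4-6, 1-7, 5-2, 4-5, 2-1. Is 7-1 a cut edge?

After removing 7-1, the path 7-3-6-5-2-1 still connects them, so the edge is not a bridge.

No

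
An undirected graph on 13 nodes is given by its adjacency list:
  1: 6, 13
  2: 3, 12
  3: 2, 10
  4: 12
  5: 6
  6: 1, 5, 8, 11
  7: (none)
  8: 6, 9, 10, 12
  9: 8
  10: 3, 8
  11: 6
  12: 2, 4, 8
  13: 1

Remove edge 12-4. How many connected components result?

3

Before removal there are 2 components.
12-4 is a bridge — removing it separates 12's side from 4's side.
After removal: 3 components.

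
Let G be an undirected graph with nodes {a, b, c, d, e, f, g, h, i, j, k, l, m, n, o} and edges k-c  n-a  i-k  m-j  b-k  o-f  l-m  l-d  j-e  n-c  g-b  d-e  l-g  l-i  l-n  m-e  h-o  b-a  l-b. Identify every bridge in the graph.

f-o, h-o

The edges on the cycle m-j-e-m are not bridges since each lies on that cycle.
But removing o-f disconnects o from f; removing h-o disconnects h from o — these are bridges.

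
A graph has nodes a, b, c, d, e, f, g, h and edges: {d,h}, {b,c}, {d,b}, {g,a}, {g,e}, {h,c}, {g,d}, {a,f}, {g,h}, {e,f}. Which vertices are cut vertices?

g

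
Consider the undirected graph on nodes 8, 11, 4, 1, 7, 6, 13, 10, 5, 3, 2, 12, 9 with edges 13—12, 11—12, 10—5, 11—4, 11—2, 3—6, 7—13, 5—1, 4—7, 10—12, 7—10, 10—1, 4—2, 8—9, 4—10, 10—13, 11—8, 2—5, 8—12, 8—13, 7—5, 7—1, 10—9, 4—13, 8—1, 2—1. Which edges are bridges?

The edges on the cycle 11-8-9-10-7-4-11 are not bridges since each lies on that cycle.
But removing 3—6 disconnects 3 from 6 — this is a bridge.

3-6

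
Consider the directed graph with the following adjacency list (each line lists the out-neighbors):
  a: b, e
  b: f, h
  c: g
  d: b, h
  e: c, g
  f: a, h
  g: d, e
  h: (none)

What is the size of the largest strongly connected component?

7

{a, b, c, d, e, f, g} are all mutually reachable — one SCC of size 7.
{h} is an SCC by itself.
The largest has 7 vertices.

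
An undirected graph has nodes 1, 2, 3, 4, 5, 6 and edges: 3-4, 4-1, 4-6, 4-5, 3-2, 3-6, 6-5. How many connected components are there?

1

Starting from 1 we can reach 1, 2, 3, 4, 5, 6. That is one component of size 6.
Total: 1 component.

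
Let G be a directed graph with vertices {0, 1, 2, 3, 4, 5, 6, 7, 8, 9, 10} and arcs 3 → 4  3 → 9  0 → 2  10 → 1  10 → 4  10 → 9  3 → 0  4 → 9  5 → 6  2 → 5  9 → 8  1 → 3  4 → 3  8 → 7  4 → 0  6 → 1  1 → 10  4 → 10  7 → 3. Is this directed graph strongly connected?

From 7 we can reach every vertex (0, 1, 2, 3, 4, 5, 6, 7, 8, 9, 10), and every vertex can reach 7 (0, 1, 2, 3, 4, 5, 6, 7, 8, 9, 10). So the whole graph is one strongly connected component.

Yes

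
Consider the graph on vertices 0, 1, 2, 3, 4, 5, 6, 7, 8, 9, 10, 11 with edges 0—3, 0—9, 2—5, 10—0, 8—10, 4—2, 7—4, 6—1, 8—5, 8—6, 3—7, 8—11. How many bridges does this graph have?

The edges on the cycle 8-10-0-3-7-4-2-5-8 are not bridges since each lies on that cycle.
But removing 0—9 disconnects 0 from 9; removing 8—11 disconnects 8 from 11; removing 8—6 disconnects 8 from 6; removing 6—1 disconnects 6 from 1 — these are bridges.
That makes 4 bridges.

4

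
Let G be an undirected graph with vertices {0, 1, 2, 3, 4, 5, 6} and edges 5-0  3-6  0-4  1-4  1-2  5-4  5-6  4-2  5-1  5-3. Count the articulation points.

Removing 5 increases the component count from 1 to 2, so 5 is a cut vertex.
By contrast removing 1 leaves 1 component; it is not a cut vertex. No other vertex is a cut vertex either.

1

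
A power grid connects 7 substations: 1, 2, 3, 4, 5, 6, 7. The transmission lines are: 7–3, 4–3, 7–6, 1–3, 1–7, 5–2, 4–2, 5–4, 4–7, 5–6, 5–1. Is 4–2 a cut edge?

No

After removing 4–2, the path 4-5-2 still connects them, so the edge is not a bridge.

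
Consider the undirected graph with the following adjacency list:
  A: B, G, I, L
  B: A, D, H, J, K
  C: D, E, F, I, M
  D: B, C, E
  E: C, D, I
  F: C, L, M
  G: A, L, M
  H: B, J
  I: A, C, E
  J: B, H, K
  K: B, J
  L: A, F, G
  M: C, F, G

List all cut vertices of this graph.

Removing B increases the component count from 1 to 2, so B is a cut vertex.
By contrast removing D leaves 1 component; it is not a cut vertex. No other vertex is a cut vertex either.

B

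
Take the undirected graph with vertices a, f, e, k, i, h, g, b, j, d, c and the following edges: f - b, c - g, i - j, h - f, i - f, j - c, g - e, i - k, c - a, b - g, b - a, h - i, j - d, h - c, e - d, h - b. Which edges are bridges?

i-k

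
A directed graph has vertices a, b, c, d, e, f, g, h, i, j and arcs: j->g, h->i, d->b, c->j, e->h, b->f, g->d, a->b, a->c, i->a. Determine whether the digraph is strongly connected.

No

There is no directed path from j to e, so the graph is not strongly connected.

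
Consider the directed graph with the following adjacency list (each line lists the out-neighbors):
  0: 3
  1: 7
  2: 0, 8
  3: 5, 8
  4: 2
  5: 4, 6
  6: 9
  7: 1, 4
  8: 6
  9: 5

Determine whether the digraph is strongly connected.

No

There is no directed path from 3 to 7, so the graph is not strongly connected.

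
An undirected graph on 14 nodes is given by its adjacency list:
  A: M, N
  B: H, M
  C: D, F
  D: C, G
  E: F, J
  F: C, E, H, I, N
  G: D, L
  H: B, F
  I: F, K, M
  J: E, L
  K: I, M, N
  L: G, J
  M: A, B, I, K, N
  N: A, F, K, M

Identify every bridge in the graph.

The edges on the cycle F-C-D-G-L-J-E-F are not bridges since each lies on that cycle.
Every edge lies on some cycle, so there are no bridges.

none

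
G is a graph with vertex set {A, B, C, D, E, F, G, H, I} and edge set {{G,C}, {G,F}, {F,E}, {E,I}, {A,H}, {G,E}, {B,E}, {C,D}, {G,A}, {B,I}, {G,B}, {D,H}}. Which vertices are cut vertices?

Removing G increases the component count from 1 to 2, so G is a cut vertex.
By contrast removing E leaves 1 component; it is not a cut vertex. No other vertex is a cut vertex either.

G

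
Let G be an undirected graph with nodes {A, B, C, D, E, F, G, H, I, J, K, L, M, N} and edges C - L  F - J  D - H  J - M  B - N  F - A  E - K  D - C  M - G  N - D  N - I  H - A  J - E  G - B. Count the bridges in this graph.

The edges on the cycle F-J-M-G-B-N-D-H-A-F are not bridges since each lies on that cycle.
But removing C - D disconnects C from D; removing J - E disconnects J from E; removing C - L disconnects C from L; removing I - N disconnects I from N — these are bridges.
In total 5 edges are bridges.

5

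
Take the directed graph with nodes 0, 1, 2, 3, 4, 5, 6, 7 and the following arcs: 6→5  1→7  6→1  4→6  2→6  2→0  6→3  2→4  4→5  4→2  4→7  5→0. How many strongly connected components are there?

7

{2, 4} are all mutually reachable — one SCC of size 2.
{3} is an SCC by itself.
{5} is an SCC by itself.
{1} is an SCC by itself.
{6} is an SCC by itself.
(and 2 more singleton SCCs)
That gives 7 strongly connected components.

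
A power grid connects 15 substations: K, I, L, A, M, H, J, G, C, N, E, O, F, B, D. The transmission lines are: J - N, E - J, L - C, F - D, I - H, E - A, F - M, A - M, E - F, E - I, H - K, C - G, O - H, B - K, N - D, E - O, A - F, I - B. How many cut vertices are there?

Removing C increases the component count from 2 to 3, so C is a cut vertex.
Removing E increases the component count from 2 to 3, so E is a cut vertex.
By contrast removing L leaves 2 components; it is not a cut vertex. No other vertex is a cut vertex either.

2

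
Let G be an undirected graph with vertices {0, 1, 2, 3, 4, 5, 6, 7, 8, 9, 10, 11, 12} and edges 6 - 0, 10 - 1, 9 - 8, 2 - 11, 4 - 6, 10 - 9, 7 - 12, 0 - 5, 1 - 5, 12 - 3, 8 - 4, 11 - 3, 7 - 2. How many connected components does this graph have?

2

Starting from 2 we can reach 2, 3, 7, 11, 12. That is one component of size 5.
Starting from 0 we can reach 0, 1, 4, 5, 6, 8, 9, 10. That is one component of size 8.
Total: 2 components.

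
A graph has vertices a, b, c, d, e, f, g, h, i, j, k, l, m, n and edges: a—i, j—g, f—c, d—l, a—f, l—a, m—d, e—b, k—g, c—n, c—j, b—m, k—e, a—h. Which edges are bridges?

The edges on the cycle k-e-b-m-d-l-a-f-c-j-g-k are not bridges since each lies on that cycle.
But removing i—a disconnects i from a; removing c—n disconnects c from n; removing h—a disconnects h from a — these are bridges.

a-h, a-i, c-n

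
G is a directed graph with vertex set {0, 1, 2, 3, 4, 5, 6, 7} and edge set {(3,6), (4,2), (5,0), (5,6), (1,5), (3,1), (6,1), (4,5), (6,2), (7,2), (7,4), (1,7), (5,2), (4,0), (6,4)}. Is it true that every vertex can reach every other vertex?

No

There is no directed path from 0 to 3, so the graph is not strongly connected.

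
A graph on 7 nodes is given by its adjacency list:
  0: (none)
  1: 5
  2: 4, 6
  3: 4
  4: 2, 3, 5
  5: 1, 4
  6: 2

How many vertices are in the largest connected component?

6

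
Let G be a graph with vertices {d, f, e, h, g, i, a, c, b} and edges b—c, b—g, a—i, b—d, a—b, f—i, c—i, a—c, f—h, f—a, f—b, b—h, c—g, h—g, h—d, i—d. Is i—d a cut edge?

After removing i—d, the path i-f-b-d still connects them, so the edge is not a bridge.

No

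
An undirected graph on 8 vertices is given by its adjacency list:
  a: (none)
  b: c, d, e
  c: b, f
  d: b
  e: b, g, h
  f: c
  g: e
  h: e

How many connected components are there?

a is isolated — a component by itself.
Starting from b we can reach b, c, d, e, f, g, h. That is one component of size 7.
Total: 2 components.

2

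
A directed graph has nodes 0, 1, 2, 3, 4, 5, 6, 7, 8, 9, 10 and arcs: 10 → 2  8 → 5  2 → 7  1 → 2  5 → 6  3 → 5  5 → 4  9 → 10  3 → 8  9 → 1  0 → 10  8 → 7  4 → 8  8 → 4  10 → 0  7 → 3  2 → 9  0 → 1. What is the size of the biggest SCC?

{0, 1, 2, 9, 10} are all mutually reachable — one SCC of size 5.
{3, 4, 5, 7, 8} are all mutually reachable — one SCC of size 5.
{6} is an SCC by itself.
The largest has 5 vertices.

5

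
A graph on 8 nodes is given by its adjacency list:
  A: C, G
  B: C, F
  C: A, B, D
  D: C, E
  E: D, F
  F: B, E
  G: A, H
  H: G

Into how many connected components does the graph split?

Starting from A we can reach A, B, C, D, E, F, G, H. That is one component of size 8.
Total: 1 component.

1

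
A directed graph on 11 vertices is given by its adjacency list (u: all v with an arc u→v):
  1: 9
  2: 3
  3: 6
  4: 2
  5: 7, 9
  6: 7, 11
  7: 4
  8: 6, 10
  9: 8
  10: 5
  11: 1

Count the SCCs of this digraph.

{1, 2, 3, 4, 5, 6, 7, 8, 9, 10, 11} are all mutually reachable — one SCC of size 11.
That gives 1 strongly connected component.

1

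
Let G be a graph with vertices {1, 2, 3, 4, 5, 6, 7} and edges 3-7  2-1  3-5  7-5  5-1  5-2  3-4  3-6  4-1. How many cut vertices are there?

1

Removing 3 increases the component count from 1 to 2, so 3 is a cut vertex.
By contrast removing 4 leaves 1 component; it is not a cut vertex. No other vertex is a cut vertex either.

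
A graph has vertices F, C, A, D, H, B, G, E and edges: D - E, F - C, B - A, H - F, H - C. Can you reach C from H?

From H we can reach C, F, H, which includes C.

Yes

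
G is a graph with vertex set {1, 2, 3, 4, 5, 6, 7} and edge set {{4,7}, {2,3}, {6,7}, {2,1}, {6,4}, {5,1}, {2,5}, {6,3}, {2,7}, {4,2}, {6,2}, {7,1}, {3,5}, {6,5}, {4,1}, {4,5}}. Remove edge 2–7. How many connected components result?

1

2 and 7 are still connected via 2-6-7, so the component count stays at 1.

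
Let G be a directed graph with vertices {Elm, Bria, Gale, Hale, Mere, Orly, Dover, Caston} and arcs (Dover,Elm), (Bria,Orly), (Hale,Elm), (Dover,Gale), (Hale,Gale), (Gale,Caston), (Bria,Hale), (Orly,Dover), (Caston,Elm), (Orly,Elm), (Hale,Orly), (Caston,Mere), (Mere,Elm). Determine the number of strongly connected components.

8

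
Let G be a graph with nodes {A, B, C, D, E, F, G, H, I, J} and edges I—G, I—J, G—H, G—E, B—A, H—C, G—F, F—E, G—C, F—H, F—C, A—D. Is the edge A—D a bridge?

Yes

Removing A—D leaves no path between A and D: the component count goes from 2 to 3. So it is a bridge.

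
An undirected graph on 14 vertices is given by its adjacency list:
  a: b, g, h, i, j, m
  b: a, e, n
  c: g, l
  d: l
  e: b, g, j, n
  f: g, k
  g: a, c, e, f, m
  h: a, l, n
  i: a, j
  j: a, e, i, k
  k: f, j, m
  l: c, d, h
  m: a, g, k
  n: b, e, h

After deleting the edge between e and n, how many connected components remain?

e and n are still connected via e-b-n, so the component count stays at 1.

1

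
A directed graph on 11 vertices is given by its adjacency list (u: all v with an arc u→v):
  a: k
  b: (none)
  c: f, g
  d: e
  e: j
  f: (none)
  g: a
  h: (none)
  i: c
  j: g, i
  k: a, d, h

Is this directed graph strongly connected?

No

There is no directed path from g to b, so the graph is not strongly connected.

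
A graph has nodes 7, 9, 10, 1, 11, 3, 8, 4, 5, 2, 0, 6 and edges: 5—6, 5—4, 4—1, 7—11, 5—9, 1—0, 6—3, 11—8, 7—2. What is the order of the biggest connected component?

7

10 is isolated — a component by itself.
Starting from 2 we can reach 2, 7, 8, 11. That is one component of size 4.
Starting from 0 we can reach 0, 1, 3, 4, 5, 6, 9. That is one component of size 7.
The largest has 7 vertices.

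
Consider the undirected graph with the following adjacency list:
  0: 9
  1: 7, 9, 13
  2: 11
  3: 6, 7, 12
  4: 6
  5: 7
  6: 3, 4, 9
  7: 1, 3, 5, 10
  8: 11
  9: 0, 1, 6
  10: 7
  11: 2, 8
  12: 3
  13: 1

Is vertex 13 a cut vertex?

No

Deleting 13 leaves 2 components (was 2), so 13 is not a cut vertex.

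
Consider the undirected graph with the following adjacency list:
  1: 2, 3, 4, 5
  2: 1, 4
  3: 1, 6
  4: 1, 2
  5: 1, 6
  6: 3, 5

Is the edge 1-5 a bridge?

No

After removing 1-5, the path 1-3-6-5 still connects them, so the edge is not a bridge.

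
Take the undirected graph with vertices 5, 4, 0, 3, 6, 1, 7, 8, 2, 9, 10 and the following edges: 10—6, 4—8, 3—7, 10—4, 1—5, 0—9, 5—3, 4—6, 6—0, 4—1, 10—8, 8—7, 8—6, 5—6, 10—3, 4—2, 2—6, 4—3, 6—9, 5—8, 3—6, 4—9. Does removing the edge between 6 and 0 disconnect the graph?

No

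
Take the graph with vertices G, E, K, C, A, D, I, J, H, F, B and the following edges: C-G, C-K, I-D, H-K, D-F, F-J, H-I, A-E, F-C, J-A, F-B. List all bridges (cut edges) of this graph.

A-E, A-J, B-F, C-G, F-J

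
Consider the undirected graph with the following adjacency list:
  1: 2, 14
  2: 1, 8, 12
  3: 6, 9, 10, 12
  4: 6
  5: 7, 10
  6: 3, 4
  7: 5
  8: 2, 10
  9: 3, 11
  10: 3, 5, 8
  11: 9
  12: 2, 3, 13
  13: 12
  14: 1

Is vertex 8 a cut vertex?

Deleting 8 leaves 1 component (was 1) (its neighbors 2, 10 remain connected to each other), so 8 is not a cut vertex.

No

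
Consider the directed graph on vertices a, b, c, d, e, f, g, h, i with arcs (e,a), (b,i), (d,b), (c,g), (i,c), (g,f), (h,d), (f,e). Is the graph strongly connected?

No

There is no directed path from e to g, so the graph is not strongly connected.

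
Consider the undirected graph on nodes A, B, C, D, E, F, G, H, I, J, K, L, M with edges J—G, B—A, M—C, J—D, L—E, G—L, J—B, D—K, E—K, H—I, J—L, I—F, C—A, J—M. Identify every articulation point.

Removing I increases the component count from 2 to 3, so I is a cut vertex.
Removing J increases the component count from 2 to 3, so J is a cut vertex.
By contrast removing F leaves 2 components; it is not a cut vertex. No other vertex is a cut vertex either.

I, J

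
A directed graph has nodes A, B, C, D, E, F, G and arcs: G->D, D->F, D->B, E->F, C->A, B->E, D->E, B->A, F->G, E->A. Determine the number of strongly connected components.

{B, D, E, F, G} are all mutually reachable — one SCC of size 5.
{C} is an SCC by itself.
{A} is an SCC by itself.
That gives 3 strongly connected components.

3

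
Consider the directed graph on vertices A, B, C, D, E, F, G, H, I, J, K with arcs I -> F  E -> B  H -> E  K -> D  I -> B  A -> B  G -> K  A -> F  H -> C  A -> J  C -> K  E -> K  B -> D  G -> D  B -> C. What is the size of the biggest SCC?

1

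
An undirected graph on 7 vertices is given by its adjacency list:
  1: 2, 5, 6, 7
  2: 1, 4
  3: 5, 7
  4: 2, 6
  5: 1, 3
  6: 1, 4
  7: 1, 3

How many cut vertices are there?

Removing 1 increases the component count from 1 to 2, so 1 is a cut vertex.
By contrast removing 5 leaves 1 component; it is not a cut vertex. No other vertex is a cut vertex either.

1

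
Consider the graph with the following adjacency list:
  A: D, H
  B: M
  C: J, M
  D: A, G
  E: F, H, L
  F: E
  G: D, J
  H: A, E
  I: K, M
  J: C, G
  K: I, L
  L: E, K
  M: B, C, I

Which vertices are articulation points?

Removing E increases the component count from 1 to 2, so E is a cut vertex.
Removing M increases the component count from 1 to 2, so M is a cut vertex.
By contrast removing I leaves 1 component; it is not a cut vertex. No other vertex is a cut vertex either.

E, M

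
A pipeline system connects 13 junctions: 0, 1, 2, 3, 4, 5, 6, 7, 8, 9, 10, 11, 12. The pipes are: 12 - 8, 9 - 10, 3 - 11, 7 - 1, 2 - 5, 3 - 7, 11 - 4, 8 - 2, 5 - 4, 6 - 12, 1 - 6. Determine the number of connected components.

3

0 is isolated — a component by itself.
Starting from 9 we can reach 9, 10. That is one component of size 2.
Starting from 1 we can reach 1, 2, 3, 4, 5, 6, 7, 8, 11, 12. That is one component of size 10.
Total: 3 components.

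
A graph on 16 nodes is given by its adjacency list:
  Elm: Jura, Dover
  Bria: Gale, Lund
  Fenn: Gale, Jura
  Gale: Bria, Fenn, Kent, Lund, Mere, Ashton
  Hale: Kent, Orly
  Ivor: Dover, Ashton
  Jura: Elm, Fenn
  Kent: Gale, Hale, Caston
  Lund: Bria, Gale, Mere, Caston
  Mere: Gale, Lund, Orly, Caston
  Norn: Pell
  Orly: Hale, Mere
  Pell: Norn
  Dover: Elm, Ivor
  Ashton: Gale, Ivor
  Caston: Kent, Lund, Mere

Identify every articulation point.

Gale

Removing Gale increases the component count from 2 to 3, so Gale is a cut vertex.
By contrast removing Hale leaves 2 components; it is not a cut vertex. No other vertex is a cut vertex either.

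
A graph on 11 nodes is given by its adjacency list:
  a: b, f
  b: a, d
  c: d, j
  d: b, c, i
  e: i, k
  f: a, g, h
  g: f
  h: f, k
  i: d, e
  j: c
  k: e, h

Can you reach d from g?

From g we can reach a, b, c, d, e, f, g, h, i, j, k, which includes d.

Yes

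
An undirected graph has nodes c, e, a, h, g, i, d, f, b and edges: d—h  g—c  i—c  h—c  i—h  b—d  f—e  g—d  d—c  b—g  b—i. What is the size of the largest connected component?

a is isolated — a component by itself.
Starting from e we can reach e, f. That is one component of size 2.
Starting from b we can reach b, c, d, g, h, i. That is one component of size 6.
The largest has 6 vertices.

6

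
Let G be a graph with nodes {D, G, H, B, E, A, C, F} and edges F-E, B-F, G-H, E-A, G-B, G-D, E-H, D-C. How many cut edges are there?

The edges on the cycle G-B-F-E-H-G are not bridges since each lies on that cycle.
But removing E-A disconnects E from A; removing D-C disconnects D from C; removing G-D disconnects G from D — these are bridges.
That makes 3 bridges.

3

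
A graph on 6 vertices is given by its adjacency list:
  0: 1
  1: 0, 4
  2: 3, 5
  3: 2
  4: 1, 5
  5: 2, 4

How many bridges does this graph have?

5

removing 5-2 disconnects 5 from 2; removing 0-1 disconnects 0 from 1; removing 2-3 disconnects 2 from 3; removing 5-4 disconnects 5 from 4 — these are bridges.
In total 5 edges are bridges.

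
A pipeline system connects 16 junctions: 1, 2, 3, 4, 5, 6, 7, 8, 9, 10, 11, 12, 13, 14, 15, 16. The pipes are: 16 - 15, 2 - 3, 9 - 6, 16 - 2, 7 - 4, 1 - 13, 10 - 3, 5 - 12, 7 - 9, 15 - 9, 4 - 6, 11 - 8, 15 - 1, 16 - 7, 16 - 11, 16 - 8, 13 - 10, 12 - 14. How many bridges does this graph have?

The edges on the cycle 16-11-8-16 are not bridges since each lies on that cycle.
But removing 5 - 12 disconnects 5 from 12; removing 12 - 14 disconnects 12 from 14 — these are bridges.
That makes 2 bridges.

2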